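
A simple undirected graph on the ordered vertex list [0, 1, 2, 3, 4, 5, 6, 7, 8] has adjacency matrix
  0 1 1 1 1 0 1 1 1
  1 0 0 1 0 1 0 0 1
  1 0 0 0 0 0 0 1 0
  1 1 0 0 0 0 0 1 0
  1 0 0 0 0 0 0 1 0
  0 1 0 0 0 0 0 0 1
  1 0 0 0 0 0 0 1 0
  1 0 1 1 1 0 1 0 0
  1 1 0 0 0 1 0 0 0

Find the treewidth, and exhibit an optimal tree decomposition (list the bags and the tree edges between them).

Treewidth 2.
Bags: B1 = {0, 3, 7}  B2 = {0, 1, 3}  B3 = {0, 2, 7}  B4 = {0, 6, 7}  B5 = {0, 4, 7}  B6 = {0, 1, 8}  B7 = {1, 5, 8}
Tree: B1–B2, B1–B3, B3–B4, B3–B5, B2–B6, B6–B7

Every bag has size at most 3, so the width is 3 − 1 = 2 and tw(G) ≤ 2. Conversely, {0, 1, 8} is a clique of size 3, and the vertices of any clique must share a bag in every tree decomposition; so some bag has ≥ 3 vertices and tw(G) ≥ 2. Combining the bounds, tw(G) = 2.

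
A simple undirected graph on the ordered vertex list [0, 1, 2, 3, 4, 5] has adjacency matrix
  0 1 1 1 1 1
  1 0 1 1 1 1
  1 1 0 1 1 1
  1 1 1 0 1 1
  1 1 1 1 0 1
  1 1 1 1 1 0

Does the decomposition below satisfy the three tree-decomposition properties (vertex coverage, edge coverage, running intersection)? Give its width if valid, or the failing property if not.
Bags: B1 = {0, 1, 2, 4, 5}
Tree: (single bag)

A tree decomposition must satisfy three properties: every vertex lies in some bag; for every edge, both endpoints lie together in some bag; and for every vertex, the bags containing it form a connected subtree. Here vertex 3 appears in no bag, so the decomposition is invalid.

No — vertex 3 appears in no bag.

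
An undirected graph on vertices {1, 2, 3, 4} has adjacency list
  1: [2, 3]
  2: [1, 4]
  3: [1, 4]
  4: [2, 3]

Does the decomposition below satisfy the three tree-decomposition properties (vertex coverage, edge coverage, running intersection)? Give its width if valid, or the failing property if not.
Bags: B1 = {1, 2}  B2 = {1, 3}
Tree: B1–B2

No — vertex 4 appears in no bag.

A tree decomposition must satisfy three properties: every vertex lies in some bag; for every edge, both endpoints lie together in some bag; and for every vertex, the bags containing it form a connected subtree. Here vertex 4 appears in no bag, so the decomposition is invalid.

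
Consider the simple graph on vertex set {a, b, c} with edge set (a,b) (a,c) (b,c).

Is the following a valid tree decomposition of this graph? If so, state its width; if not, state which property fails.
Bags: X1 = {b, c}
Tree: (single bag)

A tree decomposition must satisfy three properties: every vertex lies in some bag; for every edge, both endpoints lie together in some bag; and for every vertex, the bags containing it form a connected subtree. Here vertex a appears in no bag, so the decomposition is invalid.

No — vertex a appears in no bag.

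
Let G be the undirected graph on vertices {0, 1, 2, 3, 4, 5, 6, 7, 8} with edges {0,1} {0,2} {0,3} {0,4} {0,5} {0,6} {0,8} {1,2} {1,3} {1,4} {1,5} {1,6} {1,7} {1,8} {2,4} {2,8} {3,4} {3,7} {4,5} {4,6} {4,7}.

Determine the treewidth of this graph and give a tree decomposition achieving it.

The largest bag has 4 vertices, giving width 3; this decomposition certifies tw(G) ≤ 3. For the lower bound, the 4 vertices {0, 1, 2, 8} are pairwise adjacent, and any tree decomposition puts a clique entirely inside one bag — forcing width ≥ 3. Hence tw(G) = 3 exactly.

Treewidth 3.
Bags: B1 = {0, 1, 2, 4}  B2 = {0, 1, 4, 6}  B3 = {0, 1, 2, 8}  B4 = {0, 1, 3, 4}  B5 = {1, 3, 4, 7}  B6 = {0, 1, 4, 5}
Tree: B1–B2, B1–B3, B2–B4, B4–B5, B1–B6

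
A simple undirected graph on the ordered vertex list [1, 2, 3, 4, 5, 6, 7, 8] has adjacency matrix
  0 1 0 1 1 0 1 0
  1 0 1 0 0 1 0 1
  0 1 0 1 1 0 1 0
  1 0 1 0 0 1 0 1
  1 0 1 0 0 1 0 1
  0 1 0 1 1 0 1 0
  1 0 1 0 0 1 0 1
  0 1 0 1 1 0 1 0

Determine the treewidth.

A width-4 tree decomposition is:
Bags: B1 = {2, 4, 5, 7, 8}  B2 = {1, 2, 4, 5, 7}  B3 = {2, 4, 5, 6, 7}  B4 = {2, 3, 4, 5, 7}
Tree: B1–B2, B2–B3, B3–B4
Every bag has size at most 5, so the width is 5 − 1 = 4 and tw(G) ≤ 4. For the lower bound: the 5 vertex sets {2,8}, {1,4}, {6,7}, {5}, {3} are disjoint, each induces a connected subgraph, and every pair is joined by at least one edge of G. Contracting each set to a single vertex therefore yields K_{5} as a minor, and since treewidth is minor-monotone, tw(G) ≥ tw(K_{5}) = 4. Hence tw(G) = 4 exactly.

4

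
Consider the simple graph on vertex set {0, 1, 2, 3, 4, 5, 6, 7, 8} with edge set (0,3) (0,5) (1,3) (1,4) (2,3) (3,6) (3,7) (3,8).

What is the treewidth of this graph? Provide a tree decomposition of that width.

Treewidth 1.
One such decomposition:
Bags: B1 = {0, 3}  B2 = {3, 6}  B3 = {3, 8}  B4 = {0, 5}  B5 = {1, 3}  B6 = {1, 4}  B7 = {3, 7}  B8 = {2, 3}
Tree: B1–B2, B1–B3, B1–B4, B1–B5, B5–B6, B1–B7, B7–B8

Every bag has size at most 2, so the width is 2 − 1 = 1 and tw(G) ≤ 1. G has an edge, so its treewidth is at least 1. The upper and lower bounds meet at 1, so that is the treewidth.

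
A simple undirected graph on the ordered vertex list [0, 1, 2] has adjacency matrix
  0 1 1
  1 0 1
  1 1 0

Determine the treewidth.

A width-2 tree decomposition is:
Bags: B1 = {0, 1, 2}
Tree: (single bag)
With just one bag of size 3, the width is 3 − 1 = 2, so tw(G) ≤ 2. On the other hand G contains the 3-clique {0, 1, 2}. A clique must lie in a single bag of any decomposition, so no decomposition can have width below 2. Combining the bounds, tw(G) = 2.

2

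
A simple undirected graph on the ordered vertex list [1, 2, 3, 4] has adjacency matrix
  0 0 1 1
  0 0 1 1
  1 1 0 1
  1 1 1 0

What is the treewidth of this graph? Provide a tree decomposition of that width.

Each bag holds 3 vertices, so the decomposition has width 2, which upper-bounds the treewidth. On the other hand G contains the 3-clique {1, 3, 4}. A clique must lie in a single bag of any decomposition, so no decomposition can have width below 2. Hence tw(G) = 2 exactly.

Treewidth 2.
One optimal decomposition is:
Bags: B1 = {1, 3, 4}  B2 = {2, 3, 4}
Tree: B1–B2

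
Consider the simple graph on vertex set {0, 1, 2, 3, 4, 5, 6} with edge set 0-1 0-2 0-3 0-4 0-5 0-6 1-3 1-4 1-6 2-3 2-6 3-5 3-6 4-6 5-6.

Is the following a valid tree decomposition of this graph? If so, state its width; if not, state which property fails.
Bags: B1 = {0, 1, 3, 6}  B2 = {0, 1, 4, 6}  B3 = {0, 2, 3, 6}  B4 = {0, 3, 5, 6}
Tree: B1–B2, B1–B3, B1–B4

Vertex coverage: the bags together contain {0, 1, 2, 3, 4, 5, 6}, the full vertex set. Edge coverage: each edge of G has both endpoints in at least one bag. Running intersection: for every vertex, the bags containing it form a connected subtree. All three properties hold, so this is a valid tree decomposition of width max|bag| − 1 = 3, and hence tw(G) ≤ 3.

Yes; width 3.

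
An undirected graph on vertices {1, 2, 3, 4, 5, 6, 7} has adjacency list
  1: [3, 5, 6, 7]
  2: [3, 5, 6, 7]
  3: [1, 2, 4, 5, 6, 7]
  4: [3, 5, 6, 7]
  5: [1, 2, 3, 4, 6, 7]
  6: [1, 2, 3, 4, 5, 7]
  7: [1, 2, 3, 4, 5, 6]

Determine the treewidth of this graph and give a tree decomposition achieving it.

Each bag holds 5 vertices, so the decomposition has width 4, which upper-bounds the treewidth. For the lower bound, the 5 vertices {1, 3, 5, 6, 7} are pairwise adjacent, and any tree decomposition puts a clique entirely inside one bag — forcing width ≥ 4. Combining the bounds, tw(G) = 4.

Treewidth 4.
One such decomposition:
Bags: B1 = {3, 4, 5, 6, 7}  B2 = {2, 3, 5, 6, 7}  B3 = {1, 3, 5, 6, 7}
Tree: B1–B2, B2–B3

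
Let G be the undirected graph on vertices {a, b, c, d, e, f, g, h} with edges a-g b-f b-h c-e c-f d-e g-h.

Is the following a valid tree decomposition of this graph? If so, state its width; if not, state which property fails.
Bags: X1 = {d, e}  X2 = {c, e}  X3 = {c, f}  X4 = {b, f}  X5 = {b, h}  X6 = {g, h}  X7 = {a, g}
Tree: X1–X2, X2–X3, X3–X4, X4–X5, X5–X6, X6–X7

Vertex coverage: the bags together contain {a, b, c, d, e, f, g, h}, the full vertex set. Edge coverage: each edge of G has both endpoints in at least one bag. Running intersection: for every vertex, the bags containing it form a connected subtree. All three properties hold, so this is a valid tree decomposition of width max|bag| − 1 = 1, and hence tw(G) ≤ 1.

Yes; width 1.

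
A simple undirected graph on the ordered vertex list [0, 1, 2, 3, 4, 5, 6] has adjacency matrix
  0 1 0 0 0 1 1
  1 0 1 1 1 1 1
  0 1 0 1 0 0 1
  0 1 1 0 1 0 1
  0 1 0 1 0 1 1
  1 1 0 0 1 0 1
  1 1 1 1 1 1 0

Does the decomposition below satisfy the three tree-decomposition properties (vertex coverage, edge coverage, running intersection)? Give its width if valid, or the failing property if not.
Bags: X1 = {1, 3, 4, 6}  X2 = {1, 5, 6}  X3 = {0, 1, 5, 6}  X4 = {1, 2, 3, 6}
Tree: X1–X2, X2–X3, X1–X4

No — edge (4,5) lies in no bag.

A tree decomposition must satisfy three properties: every vertex lies in some bag; for every edge, both endpoints lie together in some bag; and for every vertex, the bags containing it form a connected subtree. Here edge (4,5) lies in no bag, so the decomposition is invalid.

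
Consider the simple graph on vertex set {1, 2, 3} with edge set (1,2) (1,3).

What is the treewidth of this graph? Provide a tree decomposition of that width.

Treewidth 1.
One such decomposition:
Bags: B1 = {1, 3}  B2 = {1, 2}
Tree: B1–B2

Every bag has size at most 2, so the width is 2 − 1 = 1 and tw(G) ≤ 1. G has an edge, so its treewidth is at least 1. Combining the bounds, tw(G) = 1.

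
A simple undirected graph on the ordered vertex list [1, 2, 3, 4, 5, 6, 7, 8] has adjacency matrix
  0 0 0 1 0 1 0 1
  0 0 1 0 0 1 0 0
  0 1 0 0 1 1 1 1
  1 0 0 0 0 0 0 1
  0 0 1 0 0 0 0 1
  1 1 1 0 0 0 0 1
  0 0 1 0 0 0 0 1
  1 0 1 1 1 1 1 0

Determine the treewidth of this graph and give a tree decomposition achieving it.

Every bag has size at most 3, so the width is 3 − 1 = 2 and tw(G) ≤ 2. For the lower bound, the 3 vertices {1, 4, 8} are pairwise adjacent, and any tree decomposition puts a clique entirely inside one bag — forcing width ≥ 2. Hence tw(G) = 2 exactly.

Treewidth 2.
Bags: B1 = {3, 7, 8}  B2 = {3, 6, 8}  B3 = {3, 5, 8}  B4 = {2, 3, 6}  B5 = {1, 6, 8}  B6 = {1, 4, 8}
Tree: B1–B2, B1–B3, B2–B4, B2–B5, B5–B6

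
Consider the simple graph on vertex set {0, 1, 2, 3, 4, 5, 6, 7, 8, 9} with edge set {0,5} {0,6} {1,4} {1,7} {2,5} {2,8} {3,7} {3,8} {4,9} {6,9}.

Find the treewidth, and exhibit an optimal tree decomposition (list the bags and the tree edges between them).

Treewidth 2.
One such decomposition:
Bags: B1 = {1, 4, 7}  B2 = {3, 4, 7}  B3 = {3, 4, 8}  B4 = {2, 4, 8}  B5 = {2, 4, 5}  B6 = {0, 4, 5}  B7 = {0, 4, 6}  B8 = {4, 6, 9}
Tree: B1–B2, B2–B3, B3–B4, B4–B5, B5–B6, B6–B7, B7–B8

The largest bag has 3 vertices, giving width 2; this decomposition certifies tw(G) ≤ 2. The edges 4–1–7–3–8–2–5–0–6–9–4 form a cycle, so G is not a tree and its treewidth is at least 2. The upper and lower bounds meet at 2, so that is the treewidth.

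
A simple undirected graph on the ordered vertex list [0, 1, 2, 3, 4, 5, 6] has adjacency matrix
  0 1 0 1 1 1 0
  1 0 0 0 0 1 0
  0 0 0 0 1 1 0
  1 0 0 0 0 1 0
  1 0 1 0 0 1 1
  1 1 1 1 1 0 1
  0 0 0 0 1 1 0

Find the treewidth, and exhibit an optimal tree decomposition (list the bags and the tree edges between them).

The largest bag has 3 vertices, giving width 2; this decomposition certifies tw(G) ≤ 2. For the lower bound, the 3 vertices {0, 1, 5} are pairwise adjacent, and any tree decomposition puts a clique entirely inside one bag — forcing width ≥ 2. Hence tw(G) = 2 exactly.

Treewidth 2.
One such decomposition:
Bags: B1 = {0, 4, 5}  B2 = {0, 1, 5}  B3 = {4, 5, 6}  B4 = {0, 3, 5}  B5 = {2, 4, 5}
Tree: B1–B2, B1–B3, B1–B4, B3–B5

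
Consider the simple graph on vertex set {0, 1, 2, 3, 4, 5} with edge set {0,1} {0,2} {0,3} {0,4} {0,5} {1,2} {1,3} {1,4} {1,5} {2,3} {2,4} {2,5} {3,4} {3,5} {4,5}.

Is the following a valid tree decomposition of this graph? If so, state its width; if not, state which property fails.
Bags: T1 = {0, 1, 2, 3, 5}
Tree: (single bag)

A tree decomposition must satisfy three properties: every vertex lies in some bag; for every edge, both endpoints lie together in some bag; and for every vertex, the bags containing it form a connected subtree. Here vertex 4 appears in no bag, so the decomposition is invalid.

No — vertex 4 appears in no bag.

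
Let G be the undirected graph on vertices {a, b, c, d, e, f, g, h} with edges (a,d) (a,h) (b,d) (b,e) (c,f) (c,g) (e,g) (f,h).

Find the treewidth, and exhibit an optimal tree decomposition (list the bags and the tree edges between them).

The largest bag has 3 vertices, giving width 2; this decomposition certifies tw(G) ≤ 2. For the lower bound, G contains the cycle c–f–h–a–d–b–e–g–c, so G is not a forest; only forests have treewidth ≤ 1, hence tw(G) ≥ 2. Combining the bounds, tw(G) = 2.

Treewidth 2.
Bags: B1 = {c, f, h}  B2 = {a, c, h}  B3 = {a, c, d}  B4 = {b, c, d}  B5 = {b, c, e}  B6 = {c, e, g}
Tree: B1–B2, B2–B3, B3–B4, B4–B5, B5–B6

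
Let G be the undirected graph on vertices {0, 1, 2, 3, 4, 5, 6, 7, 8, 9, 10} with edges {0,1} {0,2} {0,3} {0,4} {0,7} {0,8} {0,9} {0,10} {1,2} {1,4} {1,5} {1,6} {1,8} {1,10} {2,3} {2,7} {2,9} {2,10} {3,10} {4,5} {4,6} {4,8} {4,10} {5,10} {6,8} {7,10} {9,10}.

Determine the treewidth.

A width-3 tree decomposition is:
Bags: B1 = {0, 2, 9, 10}  B2 = {0, 1, 2, 10}  B3 = {0, 1, 4, 10}  B4 = {0, 2, 3, 10}  B5 = {0, 2, 7, 10}  B6 = {0, 1, 4, 8}  B7 = {1, 4, 6, 8}  B8 = {1, 4, 5, 10}
Tree: B1–B2, B2–B3, B2–B4, B4–B5, B3–B6, B6–B7, B3–B8
Every bag has size at most 4, so the width is 4 − 1 = 3 and tw(G) ≤ 3. On the other hand G contains the 4-clique {0, 1, 4, 8}. A clique must lie in a single bag of any decomposition, so no decomposition can have width below 3. Combining the bounds, tw(G) = 3.

3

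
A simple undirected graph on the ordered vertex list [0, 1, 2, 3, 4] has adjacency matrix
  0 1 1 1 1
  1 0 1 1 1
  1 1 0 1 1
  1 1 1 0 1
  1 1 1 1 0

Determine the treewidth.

A width-4 tree decomposition is:
Bags: B1 = {0, 1, 2, 3, 4}
Tree: (single bag)
A single bag containing all 5 vertices is trivially a valid decomposition of width 4. Conversely, {0, 1, 2, 3, 4} is a clique of size 5, and the vertices of any clique must share a bag in every tree decomposition; so some bag has ≥ 5 vertices and tw(G) ≥ 4. Hence tw(G) = 4 exactly.

4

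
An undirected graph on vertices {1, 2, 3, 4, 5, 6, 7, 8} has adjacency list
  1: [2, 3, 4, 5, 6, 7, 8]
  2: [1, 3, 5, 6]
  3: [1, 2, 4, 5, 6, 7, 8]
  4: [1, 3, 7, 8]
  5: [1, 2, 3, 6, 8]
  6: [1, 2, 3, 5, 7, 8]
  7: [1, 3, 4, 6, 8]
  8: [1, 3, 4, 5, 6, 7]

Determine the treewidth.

4

A width-4 tree decomposition is:
Bags: B1 = {1, 3, 4, 7, 8}  B2 = {1, 3, 6, 7, 8}  B3 = {1, 3, 5, 6, 8}  B4 = {1, 2, 3, 5, 6}
Tree: B1–B2, B2–B3, B3–B4
Every bag has size at most 5, so the width is 5 − 1 = 4 and tw(G) ≤ 4. Conversely, {1, 3, 4, 7, 8} is a clique of size 5, and the vertices of any clique must share a bag in every tree decomposition; so some bag has ≥ 5 vertices and tw(G) ≥ 4. The upper and lower bounds meet at 4, so that is the treewidth.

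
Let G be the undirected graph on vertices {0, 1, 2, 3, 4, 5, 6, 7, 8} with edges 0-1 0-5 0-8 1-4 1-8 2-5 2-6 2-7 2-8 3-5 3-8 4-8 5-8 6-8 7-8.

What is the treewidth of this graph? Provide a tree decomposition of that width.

Each bag holds 3 vertices, so the decomposition has width 2, which upper-bounds the treewidth. For the lower bound, the 3 vertices {0, 1, 8} are pairwise adjacent, and any tree decomposition puts a clique entirely inside one bag — forcing width ≥ 2. The upper and lower bounds meet at 2, so that is the treewidth.

Treewidth 2.
Bags: B1 = {0, 1, 8}  B2 = {0, 5, 8}  B3 = {3, 5, 8}  B4 = {2, 5, 8}  B5 = {1, 4, 8}  B6 = {2, 6, 8}  B7 = {2, 7, 8}
Tree: B1–B2, B2–B3, B2–B4, B1–B5, B4–B6, B6–B7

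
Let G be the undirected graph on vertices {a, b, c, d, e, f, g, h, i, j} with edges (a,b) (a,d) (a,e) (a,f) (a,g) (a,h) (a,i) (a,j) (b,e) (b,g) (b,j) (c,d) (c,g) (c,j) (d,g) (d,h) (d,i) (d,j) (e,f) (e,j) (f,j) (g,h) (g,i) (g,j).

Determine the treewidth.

A width-3 tree decomposition is:
Bags: B1 = {a, d, g, h}  B2 = {a, d, g, j}  B3 = {c, d, g, j}  B4 = {a, b, g, j}  B5 = {a, d, g, i}  B6 = {a, b, e, j}  B7 = {a, e, f, j}
Tree: B1–B2, B2–B3, B2–B4, B1–B5, B4–B6, B6–B7
Each bag holds 4 vertices, so the decomposition has width 3, which upper-bounds the treewidth. For the lower bound, the 4 vertices {c, d, g, j} are pairwise adjacent, and any tree decomposition puts a clique entirely inside one bag — forcing width ≥ 3. Hence tw(G) = 3 exactly.

3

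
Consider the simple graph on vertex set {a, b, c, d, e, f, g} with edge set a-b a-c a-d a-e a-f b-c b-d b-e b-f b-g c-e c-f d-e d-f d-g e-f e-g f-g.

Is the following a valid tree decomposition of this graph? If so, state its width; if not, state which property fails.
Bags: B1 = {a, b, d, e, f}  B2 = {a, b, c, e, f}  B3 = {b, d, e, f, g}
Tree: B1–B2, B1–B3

Yes; width 4.

Checking the three conditions: (i) the bags cover all of {a, b, c, d, e, f, g}; (ii) for each edge, some bag contains both endpoints; (iii) the bags containing any fixed vertex form a subtree. All hold, so the decomposition is valid with width 5 − 1 = 4.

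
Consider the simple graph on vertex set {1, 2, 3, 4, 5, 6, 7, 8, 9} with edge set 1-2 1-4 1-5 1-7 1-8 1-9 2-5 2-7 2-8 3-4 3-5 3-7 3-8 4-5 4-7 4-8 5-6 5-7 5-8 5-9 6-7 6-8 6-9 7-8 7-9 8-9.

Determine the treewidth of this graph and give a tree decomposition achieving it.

Treewidth 4.
Bags: B1 = {1, 2, 5, 7, 8}  B2 = {1, 5, 7, 8, 9}  B3 = {1, 4, 5, 7, 8}  B4 = {5, 6, 7, 8, 9}  B5 = {3, 4, 5, 7, 8}
Tree: B1–B2, B1–B3, B2–B4, B3–B5

Every bag has size at most 5, so the width is 5 − 1 = 4 and tw(G) ≤ 4. Conversely, {1, 5, 7, 8, 9} is a clique of size 5, and the vertices of any clique must share a bag in every tree decomposition; so some bag has ≥ 5 vertices and tw(G) ≥ 4. Therefore the treewidth is 4.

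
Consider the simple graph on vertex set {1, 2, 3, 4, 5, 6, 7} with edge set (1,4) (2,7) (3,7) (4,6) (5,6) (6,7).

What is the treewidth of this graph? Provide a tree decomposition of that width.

Every bag has size at most 2, so the width is 2 − 1 = 1 and tw(G) ≤ 1. G has an edge, so its treewidth is at least 1. Combining the bounds, tw(G) = 1.

Treewidth 1.
One optimal decomposition is:
Bags: B1 = {6, 7}  B2 = {4, 6}  B3 = {2, 7}  B4 = {1, 4}  B5 = {3, 7}  B6 = {5, 6}
Tree: B1–B2, B1–B3, B2–B4, B3–B5, B2–B6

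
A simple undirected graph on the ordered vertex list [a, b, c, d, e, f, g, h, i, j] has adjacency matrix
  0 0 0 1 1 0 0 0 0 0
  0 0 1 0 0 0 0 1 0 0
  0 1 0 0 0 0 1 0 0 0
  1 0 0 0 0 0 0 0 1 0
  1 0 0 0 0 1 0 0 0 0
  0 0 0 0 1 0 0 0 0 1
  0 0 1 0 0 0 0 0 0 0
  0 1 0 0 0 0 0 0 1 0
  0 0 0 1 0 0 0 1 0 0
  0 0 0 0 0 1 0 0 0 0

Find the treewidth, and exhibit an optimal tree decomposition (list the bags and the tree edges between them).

Treewidth 1.
One optimal decomposition is:
Bags: B1 = {c, g}  B2 = {b, c}  B3 = {b, h}  B4 = {h, i}  B5 = {d, i}  B6 = {a, d}  B7 = {a, e}  B8 = {e, f}  B9 = {f, j}
Tree: B1–B2, B2–B3, B3–B4, B4–B5, B5–B6, B6–B7, B7–B8, B8–B9

The largest bag has 2 vertices, giving width 1; this decomposition certifies tw(G) ≤ 1. Any graph with an edge has treewidth ≥ 1, and G has the edge g–c. Hence tw(G) = 1 exactly.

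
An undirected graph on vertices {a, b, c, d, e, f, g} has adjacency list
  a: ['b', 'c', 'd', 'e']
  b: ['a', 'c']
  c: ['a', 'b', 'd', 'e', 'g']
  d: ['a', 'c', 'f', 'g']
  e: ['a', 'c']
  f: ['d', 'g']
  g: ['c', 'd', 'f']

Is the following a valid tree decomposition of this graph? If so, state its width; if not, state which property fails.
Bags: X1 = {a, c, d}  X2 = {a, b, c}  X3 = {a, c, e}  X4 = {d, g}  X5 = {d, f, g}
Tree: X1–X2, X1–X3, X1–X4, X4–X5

A tree decomposition must satisfy three properties: every vertex lies in some bag; for every edge, both endpoints lie together in some bag; and for every vertex, the bags containing it form a connected subtree. Here edge (c,g) lies in no bag, so the decomposition is invalid.

No — edge (c,g) lies in no bag.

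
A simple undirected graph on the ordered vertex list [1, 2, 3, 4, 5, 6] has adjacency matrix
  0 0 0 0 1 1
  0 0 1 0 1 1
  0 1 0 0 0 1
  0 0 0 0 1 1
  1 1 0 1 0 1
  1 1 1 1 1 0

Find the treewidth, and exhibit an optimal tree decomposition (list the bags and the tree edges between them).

The largest bag has 3 vertices, giving width 2; this decomposition certifies tw(G) ≤ 2. For the lower bound, the 3 vertices {2, 3, 6} are pairwise adjacent, and any tree decomposition puts a clique entirely inside one bag — forcing width ≥ 2. Therefore the treewidth is 2.

Treewidth 2.
Bags: B1 = {2, 5, 6}  B2 = {2, 3, 6}  B3 = {1, 5, 6}  B4 = {4, 5, 6}
Tree: B1–B2, B1–B3, B1–B4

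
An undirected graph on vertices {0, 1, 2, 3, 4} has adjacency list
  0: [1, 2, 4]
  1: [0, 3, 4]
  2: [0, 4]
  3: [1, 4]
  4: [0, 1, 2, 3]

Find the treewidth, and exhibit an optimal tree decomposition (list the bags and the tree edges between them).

Treewidth 2.
One such decomposition:
Bags: B1 = {0, 1, 4}  B2 = {1, 3, 4}  B3 = {0, 2, 4}
Tree: B1–B2, B1–B3

The largest bag has 3 vertices, giving width 2; this decomposition certifies tw(G) ≤ 2. Conversely, {0, 1, 4} is a clique of size 3, and the vertices of any clique must share a bag in every tree decomposition; so some bag has ≥ 3 vertices and tw(G) ≥ 2. Combining the bounds, tw(G) = 2.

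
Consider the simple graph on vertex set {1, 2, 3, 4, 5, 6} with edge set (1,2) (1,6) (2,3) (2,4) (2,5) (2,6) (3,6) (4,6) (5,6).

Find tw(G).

A width-2 tree decomposition is:
Bags: B1 = {2, 3, 6}  B2 = {2, 4, 6}  B3 = {1, 2, 6}  B4 = {2, 5, 6}
Tree: B1–B2, B1–B3, B2–B4
The largest bag has 3 vertices, giving width 2; this decomposition certifies tw(G) ≤ 2. On the other hand G contains the 3-clique {1, 2, 6}. A clique must lie in a single bag of any decomposition, so no decomposition can have width below 2. Combining the bounds, tw(G) = 2.

2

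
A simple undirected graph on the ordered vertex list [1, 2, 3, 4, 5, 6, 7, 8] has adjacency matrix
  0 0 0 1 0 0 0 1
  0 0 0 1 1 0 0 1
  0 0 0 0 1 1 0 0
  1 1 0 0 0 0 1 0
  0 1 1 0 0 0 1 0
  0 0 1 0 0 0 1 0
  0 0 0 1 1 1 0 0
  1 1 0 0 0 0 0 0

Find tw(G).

2

A width-2 tree decomposition is:
Bags: B1 = {3, 6, 7}  B2 = {3, 5, 7}  B3 = {4, 5, 7}  B4 = {2, 4, 5}  B5 = {1, 2, 4}  B6 = {1, 2, 8}
Tree: B1–B2, B2–B3, B3–B4, B4–B5, B5–B6
Each bag holds 3 vertices, so the decomposition has width 2, which upper-bounds the treewidth. Since 6–3–5–7–6 is a cycle in G, G is not acyclic. Forests are exactly the graphs of treewidth ≤ 1, so tw(G) ≥ 2. Combining the bounds, tw(G) = 2.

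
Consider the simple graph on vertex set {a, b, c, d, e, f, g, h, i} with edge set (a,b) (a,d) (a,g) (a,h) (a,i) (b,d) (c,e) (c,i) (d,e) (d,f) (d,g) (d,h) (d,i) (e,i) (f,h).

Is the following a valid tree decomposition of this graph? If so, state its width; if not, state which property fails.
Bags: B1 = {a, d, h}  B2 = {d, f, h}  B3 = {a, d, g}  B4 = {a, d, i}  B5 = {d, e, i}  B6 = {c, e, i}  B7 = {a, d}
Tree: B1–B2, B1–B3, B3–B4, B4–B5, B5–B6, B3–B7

No — vertex b appears in no bag.

A tree decomposition must satisfy three properties: every vertex lies in some bag; for every edge, both endpoints lie together in some bag; and for every vertex, the bags containing it form a connected subtree. Here vertex b appears in no bag, so the decomposition is invalid.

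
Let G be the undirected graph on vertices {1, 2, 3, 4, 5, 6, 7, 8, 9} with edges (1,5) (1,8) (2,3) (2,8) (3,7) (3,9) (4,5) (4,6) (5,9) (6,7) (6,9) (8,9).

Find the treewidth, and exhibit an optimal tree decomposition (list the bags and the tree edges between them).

Each bag holds 4 vertices, so the decomposition has width 3, which upper-bounds the treewidth. For the lower bound: the 4 vertex sets {2,3,7}, {8}, {9}, {1,4,5,6} are disjoint, each induces a connected subgraph, and every pair is joined by at least one edge of G. Contracting each set to a single vertex therefore yields K_{4} as a minor, and since treewidth is minor-monotone, tw(G) ≥ tw(K_{4}) = 3. Hence tw(G) = 3 exactly.

Treewidth 3.
One such decomposition:
Bags: B1 = {2, 3, 7, 8}  B2 = {3, 7, 8, 9}  B3 = {6, 7, 8, 9}  B4 = {1, 6, 8, 9}  B5 = {1, 5, 6, 9}  B6 = {1, 4, 5, 6}
Tree: B1–B2, B2–B3, B3–B4, B4–B5, B5–B6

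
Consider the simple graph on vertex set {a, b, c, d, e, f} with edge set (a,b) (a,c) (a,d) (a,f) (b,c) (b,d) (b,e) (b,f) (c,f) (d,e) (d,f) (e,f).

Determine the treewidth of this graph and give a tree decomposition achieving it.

The largest bag has 4 vertices, giving width 3; this decomposition certifies tw(G) ≤ 3. On the other hand G contains the 4-clique {b, d, e, f}. A clique must lie in a single bag of any decomposition, so no decomposition can have width below 3. Therefore the treewidth is 3.

Treewidth 3.
Bags: B1 = {a, b, d, f}  B2 = {a, b, c, f}  B3 = {b, d, e, f}
Tree: B1–B2, B1–B3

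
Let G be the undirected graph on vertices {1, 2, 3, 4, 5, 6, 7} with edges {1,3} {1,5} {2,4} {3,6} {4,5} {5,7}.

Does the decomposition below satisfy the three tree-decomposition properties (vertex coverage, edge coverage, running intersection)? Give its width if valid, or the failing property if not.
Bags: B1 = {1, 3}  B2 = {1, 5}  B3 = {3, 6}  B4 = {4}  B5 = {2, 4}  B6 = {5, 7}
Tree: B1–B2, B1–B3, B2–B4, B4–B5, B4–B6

A tree decomposition must satisfy three properties: every vertex lies in some bag; for every edge, both endpoints lie together in some bag; and for every vertex, the bags containing it form a connected subtree. Here edge (5,4) lies in no bag, so the decomposition is invalid.

No — edge (5,4) lies in no bag.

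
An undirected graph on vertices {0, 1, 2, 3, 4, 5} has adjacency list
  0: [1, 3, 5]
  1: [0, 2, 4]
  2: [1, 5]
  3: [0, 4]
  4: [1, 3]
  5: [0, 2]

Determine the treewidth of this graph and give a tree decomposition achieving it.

Treewidth 2.
One optimal decomposition is:
Bags: B1 = {1, 3, 4}  B2 = {0, 1, 3}  B3 = {0, 1, 2}  B4 = {0, 2, 5}
Tree: B1–B2, B2–B3, B3–B4

Every bag has size at most 3, so the width is 3 − 1 = 2 and tw(G) ≤ 2. For the lower bound, G contains the cycle 4–3–0–1–4, so G is not a forest; only forests have treewidth ≤ 1, hence tw(G) ≥ 2. Combining the bounds, tw(G) = 2.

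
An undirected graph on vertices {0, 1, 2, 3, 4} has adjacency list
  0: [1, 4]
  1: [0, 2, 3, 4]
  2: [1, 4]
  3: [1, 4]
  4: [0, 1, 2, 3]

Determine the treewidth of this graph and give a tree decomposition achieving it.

Treewidth 2.
Bags: B1 = {1, 2, 4}  B2 = {1, 3, 4}  B3 = {0, 1, 4}
Tree: B1–B2, B2–B3

Each bag holds 3 vertices, so the decomposition has width 2, which upper-bounds the treewidth. Conversely, {0, 1, 4} is a clique of size 3, and the vertices of any clique must share a bag in every tree decomposition; so some bag has ≥ 3 vertices and tw(G) ≥ 2. Therefore the treewidth is 2.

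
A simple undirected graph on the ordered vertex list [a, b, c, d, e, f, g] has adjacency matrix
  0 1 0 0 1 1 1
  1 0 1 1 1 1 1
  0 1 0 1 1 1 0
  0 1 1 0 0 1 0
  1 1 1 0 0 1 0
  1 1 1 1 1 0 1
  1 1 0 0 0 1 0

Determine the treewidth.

3

A width-3 tree decomposition is:
Bags: B1 = {b, c, e, f}  B2 = {a, b, e, f}  B3 = {a, b, f, g}  B4 = {b, c, d, f}
Tree: B1–B2, B2–B3, B1–B4
Every bag has size at most 4, so the width is 4 − 1 = 3 and tw(G) ≤ 3. Conversely, {a, b, f, g} is a clique of size 4, and the vertices of any clique must share a bag in every tree decomposition; so some bag has ≥ 4 vertices and tw(G) ≥ 3. Therefore the treewidth is 3.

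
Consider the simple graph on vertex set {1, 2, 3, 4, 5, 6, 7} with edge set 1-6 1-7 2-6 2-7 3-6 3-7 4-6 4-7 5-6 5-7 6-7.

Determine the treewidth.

2

A width-2 tree decomposition is:
Bags: B1 = {2, 6, 7}  B2 = {3, 6, 7}  B3 = {5, 6, 7}  B4 = {1, 6, 7}  B5 = {4, 6, 7}
Tree: B1–B2, B2–B3, B2–B4, B1–B5
The largest bag has 3 vertices, giving width 2; this decomposition certifies tw(G) ≤ 2. Conversely, {1, 6, 7} is a clique of size 3, and the vertices of any clique must share a bag in every tree decomposition; so some bag has ≥ 3 vertices and tw(G) ≥ 2. Hence tw(G) = 2 exactly.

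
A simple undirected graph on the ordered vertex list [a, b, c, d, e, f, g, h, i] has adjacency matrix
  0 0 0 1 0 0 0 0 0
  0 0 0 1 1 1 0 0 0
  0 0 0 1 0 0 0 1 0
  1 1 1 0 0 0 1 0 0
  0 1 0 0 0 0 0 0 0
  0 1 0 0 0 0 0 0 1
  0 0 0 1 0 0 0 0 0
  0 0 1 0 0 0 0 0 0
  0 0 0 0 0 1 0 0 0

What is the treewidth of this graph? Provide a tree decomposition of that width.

Treewidth 1.
Bags: B1 = {c, d}  B2 = {d, g}  B3 = {b, d}  B4 = {c, h}  B5 = {b, f}  B6 = {f, i}  B7 = {b, e}  B8 = {a, d}
Tree: B1–B2, B1–B3, B1–B4, B3–B5, B5–B6, B3–B7, B3–B8

The largest bag has 2 vertices, giving width 1; this decomposition certifies tw(G) ≤ 1. Since G has at least one edge (e.g. d–c), it is not an edgeless graph, so tw(G) ≥ 1. The upper and lower bounds meet at 1, so that is the treewidth.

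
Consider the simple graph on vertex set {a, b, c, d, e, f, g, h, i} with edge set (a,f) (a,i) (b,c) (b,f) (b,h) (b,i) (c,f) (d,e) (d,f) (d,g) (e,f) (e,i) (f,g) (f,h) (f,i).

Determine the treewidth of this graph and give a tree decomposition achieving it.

Treewidth 2.
One such decomposition:
Bags: B1 = {b, f, i}  B2 = {b, f, h}  B3 = {e, f, i}  B4 = {d, e, f}  B5 = {a, f, i}  B6 = {d, f, g}  B7 = {b, c, f}
Tree: B1–B2, B1–B3, B3–B4, B3–B5, B4–B6, B1–B7

Each bag holds 3 vertices, so the decomposition has width 2, which upper-bounds the treewidth. For the lower bound, the 3 vertices {d, f, g} are pairwise adjacent, and any tree decomposition puts a clique entirely inside one bag — forcing width ≥ 2. The upper and lower bounds meet at 2, so that is the treewidth.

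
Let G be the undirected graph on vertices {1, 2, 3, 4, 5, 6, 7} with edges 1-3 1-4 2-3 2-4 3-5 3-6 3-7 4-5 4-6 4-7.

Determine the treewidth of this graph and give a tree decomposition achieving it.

Every bag has size at most 3, so the width is 3 − 1 = 2 and tw(G) ≤ 2. Since 4–5–3–1–4 is a cycle in G, G is not acyclic. Forests are exactly the graphs of treewidth ≤ 1, so tw(G) ≥ 2. Combining the bounds, tw(G) = 2.

Treewidth 2.
Bags: B1 = {3, 4, 5}  B2 = {1, 3, 4}  B3 = {3, 4, 7}  B4 = {3, 4, 6}  B5 = {2, 3, 4}
Tree: B1–B2, B2–B3, B3–B4, B4–B5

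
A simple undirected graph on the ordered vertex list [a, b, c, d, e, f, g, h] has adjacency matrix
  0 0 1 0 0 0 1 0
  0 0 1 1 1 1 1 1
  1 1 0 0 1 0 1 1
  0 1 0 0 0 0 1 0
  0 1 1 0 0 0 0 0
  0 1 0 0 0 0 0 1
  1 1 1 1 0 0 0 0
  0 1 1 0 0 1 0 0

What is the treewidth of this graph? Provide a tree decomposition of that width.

Treewidth 2.
Bags: B1 = {b, c, g}  B2 = {b, d, g}  B3 = {b, c, h}  B4 = {a, c, g}  B5 = {b, f, h}  B6 = {b, c, e}
Tree: B1–B2, B1–B3, B1–B4, B3–B5, B1–B6

Each bag holds 3 vertices, so the decomposition has width 2, which upper-bounds the treewidth. Conversely, {a, c, g} is a clique of size 3, and the vertices of any clique must share a bag in every tree decomposition; so some bag has ≥ 3 vertices and tw(G) ≥ 2. Combining the bounds, tw(G) = 2.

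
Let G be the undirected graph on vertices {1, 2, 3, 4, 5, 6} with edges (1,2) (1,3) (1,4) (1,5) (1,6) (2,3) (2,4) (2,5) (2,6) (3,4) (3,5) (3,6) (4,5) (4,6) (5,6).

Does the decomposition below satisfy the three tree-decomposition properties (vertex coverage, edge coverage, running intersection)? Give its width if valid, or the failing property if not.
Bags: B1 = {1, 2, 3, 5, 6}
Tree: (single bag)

No — vertex 4 appears in no bag.

A tree decomposition must satisfy three properties: every vertex lies in some bag; for every edge, both endpoints lie together in some bag; and for every vertex, the bags containing it form a connected subtree. Here vertex 4 appears in no bag, so the decomposition is invalid.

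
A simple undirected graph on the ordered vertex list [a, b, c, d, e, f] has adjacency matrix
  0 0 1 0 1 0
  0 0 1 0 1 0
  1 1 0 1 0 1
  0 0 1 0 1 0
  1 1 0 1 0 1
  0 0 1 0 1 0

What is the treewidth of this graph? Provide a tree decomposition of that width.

Each bag holds 3 vertices, so the decomposition has width 2, which upper-bounds the treewidth. The edges f–e–d–c–f form a cycle, so G is not a tree and its treewidth is at least 2. Therefore the treewidth is 2.

Treewidth 2.
One optimal decomposition is:
Bags: B1 = {c, e, f}  B2 = {c, d, e}  B3 = {b, c, e}  B4 = {a, c, e}
Tree: B1–B2, B2–B3, B3–B4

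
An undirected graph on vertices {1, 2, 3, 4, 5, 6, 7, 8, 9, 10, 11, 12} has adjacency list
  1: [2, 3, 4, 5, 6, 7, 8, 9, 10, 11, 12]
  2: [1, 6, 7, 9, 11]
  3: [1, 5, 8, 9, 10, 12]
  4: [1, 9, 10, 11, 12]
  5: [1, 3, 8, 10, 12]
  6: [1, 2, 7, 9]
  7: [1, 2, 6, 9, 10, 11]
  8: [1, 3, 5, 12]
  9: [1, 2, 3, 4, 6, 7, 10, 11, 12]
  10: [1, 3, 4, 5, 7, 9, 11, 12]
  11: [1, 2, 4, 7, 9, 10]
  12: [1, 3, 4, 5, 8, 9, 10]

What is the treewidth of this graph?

A width-4 tree decomposition is:
Bags: B1 = {1, 3, 5, 10, 12}  B2 = {1, 3, 9, 10, 12}  B3 = {1, 4, 9, 10, 12}  B4 = {1, 4, 9, 10, 11}  B5 = {1, 7, 9, 10, 11}  B6 = {1, 2, 7, 9, 11}  B7 = {1, 2, 6, 7, 9}  B8 = {1, 3, 5, 8, 12}
Tree: B1–B2, B2–B3, B3–B4, B4–B5, B5–B6, B6–B7, B1–B8
Each bag holds 5 vertices, so the decomposition has width 4, which upper-bounds the treewidth. Conversely, {1, 3, 5, 8, 12} is a clique of size 5, and the vertices of any clique must share a bag in every tree decomposition; so some bag has ≥ 5 vertices and tw(G) ≥ 4. Hence tw(G) = 4 exactly.

4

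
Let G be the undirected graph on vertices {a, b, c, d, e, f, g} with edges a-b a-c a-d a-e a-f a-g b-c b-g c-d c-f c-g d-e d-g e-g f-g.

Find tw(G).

A width-3 tree decomposition is:
Bags: B1 = {a, c, d, g}  B2 = {a, b, c, g}  B3 = {a, d, e, g}  B4 = {a, c, f, g}
Tree: B1–B2, B1–B3, B2–B4
Every bag has size at most 4, so the width is 4 − 1 = 3 and tw(G) ≤ 3. On the other hand G contains the 4-clique {a, d, e, g}. A clique must lie in a single bag of any decomposition, so no decomposition can have width below 3. Therefore the treewidth is 3.

3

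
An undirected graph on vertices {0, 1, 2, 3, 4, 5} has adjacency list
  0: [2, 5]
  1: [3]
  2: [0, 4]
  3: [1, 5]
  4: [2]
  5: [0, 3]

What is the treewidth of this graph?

1

A width-1 tree decomposition is:
Bags: B1 = {2, 4}  B2 = {0, 2}  B3 = {0, 5}  B4 = {3, 5}  B5 = {1, 3}
Tree: B1–B2, B2–B3, B3–B4, B4–B5
Each bag holds 2 vertices, so the decomposition has width 1, which upper-bounds the treewidth. G has an edge, so its treewidth is at least 1. Hence tw(G) = 1 exactly.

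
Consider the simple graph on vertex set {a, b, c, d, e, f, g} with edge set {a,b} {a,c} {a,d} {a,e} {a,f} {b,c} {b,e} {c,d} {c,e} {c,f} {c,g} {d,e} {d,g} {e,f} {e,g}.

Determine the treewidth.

3

A width-3 tree decomposition is:
Bags: B1 = {a, c, d, e}  B2 = {a, b, c, e}  B3 = {c, d, e, g}  B4 = {a, c, e, f}
Tree: B1–B2, B1–B3, B2–B4
The largest bag has 4 vertices, giving width 3; this decomposition certifies tw(G) ≤ 3. On the other hand G contains the 4-clique {c, d, e, g}. A clique must lie in a single bag of any decomposition, so no decomposition can have width below 3. Hence tw(G) = 3 exactly.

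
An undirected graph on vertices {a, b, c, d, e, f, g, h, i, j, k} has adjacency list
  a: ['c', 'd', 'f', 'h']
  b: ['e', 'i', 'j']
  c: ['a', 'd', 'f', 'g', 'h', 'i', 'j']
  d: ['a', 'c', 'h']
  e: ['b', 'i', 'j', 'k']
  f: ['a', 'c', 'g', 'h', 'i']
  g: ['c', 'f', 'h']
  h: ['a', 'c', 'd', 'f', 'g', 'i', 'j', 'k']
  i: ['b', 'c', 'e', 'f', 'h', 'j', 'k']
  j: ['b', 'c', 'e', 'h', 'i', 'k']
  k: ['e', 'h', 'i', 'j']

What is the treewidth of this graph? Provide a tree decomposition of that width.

Every bag has size at most 4, so the width is 4 − 1 = 3 and tw(G) ≤ 3. Conversely, {e, i, j, k} is a clique of size 4, and the vertices of any clique must share a bag in every tree decomposition; so some bag has ≥ 4 vertices and tw(G) ≥ 3. Combining the bounds, tw(G) = 3.

Treewidth 3.
Bags: B1 = {c, h, i, j}  B2 = {h, i, j, k}  B3 = {c, f, h, i}  B4 = {e, i, j, k}  B5 = {b, e, i, j}  B6 = {a, c, f, h}  B7 = {a, c, d, h}  B8 = {c, f, g, h}
Tree: B1–B2, B1–B3, B2–B4, B4–B5, B3–B6, B6–B7, B6–B8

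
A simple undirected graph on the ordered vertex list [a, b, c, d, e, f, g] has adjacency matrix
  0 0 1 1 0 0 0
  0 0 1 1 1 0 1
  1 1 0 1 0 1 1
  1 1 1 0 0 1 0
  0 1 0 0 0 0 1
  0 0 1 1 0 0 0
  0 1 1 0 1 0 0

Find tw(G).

A width-2 tree decomposition is:
Bags: B1 = {b, c, d}  B2 = {b, c, g}  B3 = {b, e, g}  B4 = {c, d, f}  B5 = {a, c, d}
Tree: B1–B2, B2–B3, B1–B4, B4–B5
The largest bag has 3 vertices, giving width 2; this decomposition certifies tw(G) ≤ 2. Conversely, {b, e, g} is a clique of size 3, and the vertices of any clique must share a bag in every tree decomposition; so some bag has ≥ 3 vertices and tw(G) ≥ 2. The upper and lower bounds meet at 2, so that is the treewidth.

2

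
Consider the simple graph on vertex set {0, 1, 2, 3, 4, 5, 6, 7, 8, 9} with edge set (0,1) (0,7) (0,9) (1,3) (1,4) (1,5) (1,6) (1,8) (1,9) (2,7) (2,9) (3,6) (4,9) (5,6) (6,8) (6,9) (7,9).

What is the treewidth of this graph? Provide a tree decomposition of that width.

The largest bag has 3 vertices, giving width 2; this decomposition certifies tw(G) ≤ 2. Conversely, {0, 1, 9} is a clique of size 3, and the vertices of any clique must share a bag in every tree decomposition; so some bag has ≥ 3 vertices and tw(G) ≥ 2. The upper and lower bounds meet at 2, so that is the treewidth.

Treewidth 2.
One optimal decomposition is:
Bags: B1 = {1, 5, 6}  B2 = {1, 6, 9}  B3 = {1, 3, 6}  B4 = {1, 6, 8}  B5 = {0, 1, 9}  B6 = {1, 4, 9}  B7 = {0, 7, 9}  B8 = {2, 7, 9}
Tree: B1–B2, B1–B3, B1–B4, B2–B5, B2–B6, B5–B7, B7–B8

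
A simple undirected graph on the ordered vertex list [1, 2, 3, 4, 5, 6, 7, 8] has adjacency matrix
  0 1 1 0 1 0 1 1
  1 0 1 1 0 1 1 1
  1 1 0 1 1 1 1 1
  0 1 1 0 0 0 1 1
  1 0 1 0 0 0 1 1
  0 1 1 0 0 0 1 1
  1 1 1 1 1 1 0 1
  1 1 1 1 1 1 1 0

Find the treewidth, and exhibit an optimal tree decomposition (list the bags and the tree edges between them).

Treewidth 4.
One such decomposition:
Bags: B1 = {1, 2, 3, 7, 8}  B2 = {2, 3, 4, 7, 8}  B3 = {1, 3, 5, 7, 8}  B4 = {2, 3, 6, 7, 8}
Tree: B1–B2, B1–B3, B2–B4

Each bag holds 5 vertices, so the decomposition has width 4, which upper-bounds the treewidth. For the lower bound, the 5 vertices {1, 2, 3, 7, 8} are pairwise adjacent, and any tree decomposition puts a clique entirely inside one bag — forcing width ≥ 4. Hence tw(G) = 4 exactly.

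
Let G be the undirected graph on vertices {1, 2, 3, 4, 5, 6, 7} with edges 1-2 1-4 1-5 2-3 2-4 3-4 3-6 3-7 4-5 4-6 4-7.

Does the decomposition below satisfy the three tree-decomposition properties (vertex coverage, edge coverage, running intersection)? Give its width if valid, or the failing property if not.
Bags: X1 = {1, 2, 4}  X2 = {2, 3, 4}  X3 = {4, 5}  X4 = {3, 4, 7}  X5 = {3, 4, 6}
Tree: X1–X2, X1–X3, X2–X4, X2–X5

No — edge (1,5) lies in no bag.

A tree decomposition must satisfy three properties: every vertex lies in some bag; for every edge, both endpoints lie together in some bag; and for every vertex, the bags containing it form a connected subtree. Here edge (1,5) lies in no bag, so the decomposition is invalid.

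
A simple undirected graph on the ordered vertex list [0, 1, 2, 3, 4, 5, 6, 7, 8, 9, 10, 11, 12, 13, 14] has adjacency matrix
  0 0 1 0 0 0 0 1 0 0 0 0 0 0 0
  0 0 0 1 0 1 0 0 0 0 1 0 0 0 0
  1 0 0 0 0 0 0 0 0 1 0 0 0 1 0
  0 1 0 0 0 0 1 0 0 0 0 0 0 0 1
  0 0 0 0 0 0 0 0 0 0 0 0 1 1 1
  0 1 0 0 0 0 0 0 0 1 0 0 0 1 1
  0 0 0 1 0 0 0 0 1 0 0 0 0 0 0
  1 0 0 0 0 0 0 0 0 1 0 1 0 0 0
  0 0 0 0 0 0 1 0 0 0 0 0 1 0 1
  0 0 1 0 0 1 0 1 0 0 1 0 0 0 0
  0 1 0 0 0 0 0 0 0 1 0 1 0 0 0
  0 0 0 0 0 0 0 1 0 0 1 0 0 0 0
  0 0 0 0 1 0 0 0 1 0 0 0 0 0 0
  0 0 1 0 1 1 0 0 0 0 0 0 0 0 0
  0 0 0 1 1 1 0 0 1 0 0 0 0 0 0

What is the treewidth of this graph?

A width-3 tree decomposition is:
Bags: B1 = {3, 6, 8, 12}  B2 = {3, 8, 12, 14}  B3 = {3, 4, 12, 14}  B4 = {1, 3, 4, 14}  B5 = {1, 4, 5, 14}  B6 = {1, 4, 5, 13}  B7 = {1, 5, 10, 13}  B8 = {5, 9, 10, 13}  B9 = {2, 9, 10, 13}  B10 = {2, 9, 10, 11}  B11 = {2, 7, 9, 11}  B12 = {0, 2, 7, 11}
Tree: B1–B2, B2–B3, B3–B4, B4–B5, B5–B6, B6–B7, B7–B8, B8–B9, B9–B10, B10–B11, B11–B12
Each bag holds 4 vertices, so the decomposition has width 3, which upper-bounds the treewidth. For the lower bound: the 4 vertex sets {6,8,12}, {3}, {14}, {1,4,5,13} are disjoint, each induces a connected subgraph, and every pair is joined by at least one edge of G. Contracting each set to a single vertex therefore yields K_{4} as a minor, and since treewidth is minor-monotone, tw(G) ≥ tw(K_{4}) = 3. Combining the bounds, tw(G) = 3.

3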